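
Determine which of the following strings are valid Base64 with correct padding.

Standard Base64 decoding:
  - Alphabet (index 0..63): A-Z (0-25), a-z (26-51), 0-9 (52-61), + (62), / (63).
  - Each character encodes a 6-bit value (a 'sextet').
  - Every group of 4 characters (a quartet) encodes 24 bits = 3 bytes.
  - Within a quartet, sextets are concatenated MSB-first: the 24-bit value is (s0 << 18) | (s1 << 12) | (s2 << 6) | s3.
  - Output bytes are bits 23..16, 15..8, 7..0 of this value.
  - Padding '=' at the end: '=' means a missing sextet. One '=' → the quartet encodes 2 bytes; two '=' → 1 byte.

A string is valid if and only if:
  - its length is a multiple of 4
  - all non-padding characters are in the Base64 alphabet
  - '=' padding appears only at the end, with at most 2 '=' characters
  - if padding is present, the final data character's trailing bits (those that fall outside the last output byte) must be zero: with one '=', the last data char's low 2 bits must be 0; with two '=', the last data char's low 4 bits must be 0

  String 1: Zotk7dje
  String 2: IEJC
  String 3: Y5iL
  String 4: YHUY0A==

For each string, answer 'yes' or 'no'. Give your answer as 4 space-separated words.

Answer: yes yes yes yes

Derivation:
String 1: 'Zotk7dje' → valid
String 2: 'IEJC' → valid
String 3: 'Y5iL' → valid
String 4: 'YHUY0A==' → valid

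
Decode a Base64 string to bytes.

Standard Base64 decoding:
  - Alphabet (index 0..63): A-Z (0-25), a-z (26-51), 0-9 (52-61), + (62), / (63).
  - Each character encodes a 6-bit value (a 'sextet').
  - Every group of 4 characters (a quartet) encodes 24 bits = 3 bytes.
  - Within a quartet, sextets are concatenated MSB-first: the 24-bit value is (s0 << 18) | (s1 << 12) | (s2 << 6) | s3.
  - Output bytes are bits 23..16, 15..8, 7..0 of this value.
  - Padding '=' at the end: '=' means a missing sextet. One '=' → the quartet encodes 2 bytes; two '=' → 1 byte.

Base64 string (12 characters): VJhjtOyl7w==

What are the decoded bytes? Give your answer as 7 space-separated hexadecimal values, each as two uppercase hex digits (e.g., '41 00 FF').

Answer: 54 98 63 B4 EC A5 EF

Derivation:
After char 0 ('V'=21): chars_in_quartet=1 acc=0x15 bytes_emitted=0
After char 1 ('J'=9): chars_in_quartet=2 acc=0x549 bytes_emitted=0
After char 2 ('h'=33): chars_in_quartet=3 acc=0x15261 bytes_emitted=0
After char 3 ('j'=35): chars_in_quartet=4 acc=0x549863 -> emit 54 98 63, reset; bytes_emitted=3
After char 4 ('t'=45): chars_in_quartet=1 acc=0x2D bytes_emitted=3
After char 5 ('O'=14): chars_in_quartet=2 acc=0xB4E bytes_emitted=3
After char 6 ('y'=50): chars_in_quartet=3 acc=0x2D3B2 bytes_emitted=3
After char 7 ('l'=37): chars_in_quartet=4 acc=0xB4ECA5 -> emit B4 EC A5, reset; bytes_emitted=6
After char 8 ('7'=59): chars_in_quartet=1 acc=0x3B bytes_emitted=6
After char 9 ('w'=48): chars_in_quartet=2 acc=0xEF0 bytes_emitted=6
Padding '==': partial quartet acc=0xEF0 -> emit EF; bytes_emitted=7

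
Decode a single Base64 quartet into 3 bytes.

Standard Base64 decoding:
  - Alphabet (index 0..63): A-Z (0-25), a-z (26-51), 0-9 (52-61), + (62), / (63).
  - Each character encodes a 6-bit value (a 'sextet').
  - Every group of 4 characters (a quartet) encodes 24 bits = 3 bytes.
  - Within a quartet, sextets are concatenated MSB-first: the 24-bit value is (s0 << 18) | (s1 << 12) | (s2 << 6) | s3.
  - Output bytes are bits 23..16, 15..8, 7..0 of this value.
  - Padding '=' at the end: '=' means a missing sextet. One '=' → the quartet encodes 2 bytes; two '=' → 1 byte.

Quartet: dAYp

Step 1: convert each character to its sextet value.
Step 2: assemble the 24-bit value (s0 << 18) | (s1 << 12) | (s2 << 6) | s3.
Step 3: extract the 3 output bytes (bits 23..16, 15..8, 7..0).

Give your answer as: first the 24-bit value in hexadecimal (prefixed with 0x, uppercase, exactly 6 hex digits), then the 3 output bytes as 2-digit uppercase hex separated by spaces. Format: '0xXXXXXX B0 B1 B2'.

Sextets: d=29, A=0, Y=24, p=41
24-bit: (29<<18) | (0<<12) | (24<<6) | 41
      = 0x740000 | 0x000000 | 0x000600 | 0x000029
      = 0x740629
Bytes: (v>>16)&0xFF=74, (v>>8)&0xFF=06, v&0xFF=29

Answer: 0x740629 74 06 29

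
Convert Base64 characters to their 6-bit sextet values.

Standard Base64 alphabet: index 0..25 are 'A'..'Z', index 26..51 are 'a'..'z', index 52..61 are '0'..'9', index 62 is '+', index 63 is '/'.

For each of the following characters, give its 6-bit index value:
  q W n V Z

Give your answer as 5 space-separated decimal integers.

'q': a..z range, 26 + ord('q') − ord('a') = 42
'W': A..Z range, ord('W') − ord('A') = 22
'n': a..z range, 26 + ord('n') − ord('a') = 39
'V': A..Z range, ord('V') − ord('A') = 21
'Z': A..Z range, ord('Z') − ord('A') = 25

Answer: 42 22 39 21 25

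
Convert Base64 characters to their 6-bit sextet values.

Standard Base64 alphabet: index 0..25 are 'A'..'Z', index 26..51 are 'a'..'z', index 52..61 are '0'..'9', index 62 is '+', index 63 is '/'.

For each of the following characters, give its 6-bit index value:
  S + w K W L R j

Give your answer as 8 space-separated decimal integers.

'S': A..Z range, ord('S') − ord('A') = 18
'+': index 62
'w': a..z range, 26 + ord('w') − ord('a') = 48
'K': A..Z range, ord('K') − ord('A') = 10
'W': A..Z range, ord('W') − ord('A') = 22
'L': A..Z range, ord('L') − ord('A') = 11
'R': A..Z range, ord('R') − ord('A') = 17
'j': a..z range, 26 + ord('j') − ord('a') = 35

Answer: 18 62 48 10 22 11 17 35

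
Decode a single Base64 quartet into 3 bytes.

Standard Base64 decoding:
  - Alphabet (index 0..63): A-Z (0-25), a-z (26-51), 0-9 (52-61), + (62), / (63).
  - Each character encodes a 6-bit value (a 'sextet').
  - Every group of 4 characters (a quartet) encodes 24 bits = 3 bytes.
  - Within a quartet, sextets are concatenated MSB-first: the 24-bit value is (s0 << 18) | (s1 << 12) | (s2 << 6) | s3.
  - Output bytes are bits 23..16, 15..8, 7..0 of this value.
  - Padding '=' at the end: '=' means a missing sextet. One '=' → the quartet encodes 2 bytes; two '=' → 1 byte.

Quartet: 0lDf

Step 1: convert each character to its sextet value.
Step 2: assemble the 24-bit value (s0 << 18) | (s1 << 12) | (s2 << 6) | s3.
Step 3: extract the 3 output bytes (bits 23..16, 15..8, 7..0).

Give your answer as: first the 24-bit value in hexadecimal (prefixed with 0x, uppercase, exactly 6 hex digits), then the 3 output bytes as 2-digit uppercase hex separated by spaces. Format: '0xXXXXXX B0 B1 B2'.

Answer: 0xD250DF D2 50 DF

Derivation:
Sextets: 0=52, l=37, D=3, f=31
24-bit: (52<<18) | (37<<12) | (3<<6) | 31
      = 0xD00000 | 0x025000 | 0x0000C0 | 0x00001F
      = 0xD250DF
Bytes: (v>>16)&0xFF=D2, (v>>8)&0xFF=50, v&0xFF=DF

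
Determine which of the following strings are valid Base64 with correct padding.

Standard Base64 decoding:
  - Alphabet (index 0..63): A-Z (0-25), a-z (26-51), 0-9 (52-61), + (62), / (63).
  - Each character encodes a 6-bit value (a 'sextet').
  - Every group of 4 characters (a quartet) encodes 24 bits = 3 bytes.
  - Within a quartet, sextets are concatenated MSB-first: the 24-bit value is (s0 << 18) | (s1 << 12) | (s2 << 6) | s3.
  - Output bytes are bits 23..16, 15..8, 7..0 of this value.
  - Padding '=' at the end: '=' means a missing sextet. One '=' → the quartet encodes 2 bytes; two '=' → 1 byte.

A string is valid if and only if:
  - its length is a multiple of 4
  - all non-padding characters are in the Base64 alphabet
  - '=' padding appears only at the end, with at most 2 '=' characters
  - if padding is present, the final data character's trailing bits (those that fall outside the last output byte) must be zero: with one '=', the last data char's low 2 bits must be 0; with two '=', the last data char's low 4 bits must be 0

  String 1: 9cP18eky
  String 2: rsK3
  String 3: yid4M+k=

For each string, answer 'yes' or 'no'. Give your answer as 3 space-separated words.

String 1: '9cP18eky' → valid
String 2: 'rsK3' → valid
String 3: 'yid4M+k=' → valid

Answer: yes yes yes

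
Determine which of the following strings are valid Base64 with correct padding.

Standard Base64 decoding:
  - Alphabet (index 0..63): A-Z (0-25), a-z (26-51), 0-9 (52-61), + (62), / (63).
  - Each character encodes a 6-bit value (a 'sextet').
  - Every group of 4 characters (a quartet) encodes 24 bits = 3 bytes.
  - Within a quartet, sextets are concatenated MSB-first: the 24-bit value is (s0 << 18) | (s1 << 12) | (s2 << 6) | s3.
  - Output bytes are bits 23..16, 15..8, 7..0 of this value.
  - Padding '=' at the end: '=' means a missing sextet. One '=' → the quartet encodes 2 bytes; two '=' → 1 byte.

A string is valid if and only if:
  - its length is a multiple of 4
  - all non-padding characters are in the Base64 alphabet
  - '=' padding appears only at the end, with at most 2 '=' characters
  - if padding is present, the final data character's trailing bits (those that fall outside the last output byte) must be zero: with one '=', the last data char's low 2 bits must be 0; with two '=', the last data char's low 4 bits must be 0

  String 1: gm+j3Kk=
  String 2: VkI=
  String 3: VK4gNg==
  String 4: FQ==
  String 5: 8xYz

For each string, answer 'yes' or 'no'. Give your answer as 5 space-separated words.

Answer: yes yes yes yes yes

Derivation:
String 1: 'gm+j3Kk=' → valid
String 2: 'VkI=' → valid
String 3: 'VK4gNg==' → valid
String 4: 'FQ==' → valid
String 5: '8xYz' → valid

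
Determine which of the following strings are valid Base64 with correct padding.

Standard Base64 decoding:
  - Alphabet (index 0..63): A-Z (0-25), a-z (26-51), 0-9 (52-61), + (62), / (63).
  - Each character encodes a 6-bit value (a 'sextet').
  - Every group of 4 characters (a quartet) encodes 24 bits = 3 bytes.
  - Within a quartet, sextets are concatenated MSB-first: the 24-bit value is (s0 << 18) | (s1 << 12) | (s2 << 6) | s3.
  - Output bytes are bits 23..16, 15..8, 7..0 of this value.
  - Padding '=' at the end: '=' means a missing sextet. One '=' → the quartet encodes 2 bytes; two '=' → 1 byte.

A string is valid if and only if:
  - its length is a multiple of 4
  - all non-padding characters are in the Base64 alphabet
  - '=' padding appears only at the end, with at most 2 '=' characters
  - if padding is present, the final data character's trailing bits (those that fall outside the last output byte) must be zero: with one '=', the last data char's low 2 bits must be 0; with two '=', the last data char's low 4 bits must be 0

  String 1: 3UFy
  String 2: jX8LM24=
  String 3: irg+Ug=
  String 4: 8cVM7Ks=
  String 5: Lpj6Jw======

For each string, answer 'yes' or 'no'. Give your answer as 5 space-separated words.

String 1: '3UFy' → valid
String 2: 'jX8LM24=' → valid
String 3: 'irg+Ug=' → invalid (len=7 not mult of 4)
String 4: '8cVM7Ks=' → valid
String 5: 'Lpj6Jw======' → invalid (6 pad chars (max 2))

Answer: yes yes no yes no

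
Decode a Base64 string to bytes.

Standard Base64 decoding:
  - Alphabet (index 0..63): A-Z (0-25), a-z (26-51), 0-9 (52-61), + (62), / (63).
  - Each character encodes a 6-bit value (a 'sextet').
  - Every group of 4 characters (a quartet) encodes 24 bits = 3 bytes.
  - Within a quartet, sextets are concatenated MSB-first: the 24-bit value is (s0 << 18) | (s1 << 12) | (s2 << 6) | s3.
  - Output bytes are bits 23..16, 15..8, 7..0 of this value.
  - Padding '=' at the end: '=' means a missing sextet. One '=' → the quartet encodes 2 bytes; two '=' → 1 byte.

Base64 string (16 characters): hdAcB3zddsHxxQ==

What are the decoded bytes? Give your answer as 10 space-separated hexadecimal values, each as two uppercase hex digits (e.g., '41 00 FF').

Answer: 85 D0 1C 07 7C DD 76 C1 F1 C5

Derivation:
After char 0 ('h'=33): chars_in_quartet=1 acc=0x21 bytes_emitted=0
After char 1 ('d'=29): chars_in_quartet=2 acc=0x85D bytes_emitted=0
After char 2 ('A'=0): chars_in_quartet=3 acc=0x21740 bytes_emitted=0
After char 3 ('c'=28): chars_in_quartet=4 acc=0x85D01C -> emit 85 D0 1C, reset; bytes_emitted=3
After char 4 ('B'=1): chars_in_quartet=1 acc=0x1 bytes_emitted=3
After char 5 ('3'=55): chars_in_quartet=2 acc=0x77 bytes_emitted=3
After char 6 ('z'=51): chars_in_quartet=3 acc=0x1DF3 bytes_emitted=3
After char 7 ('d'=29): chars_in_quartet=4 acc=0x77CDD -> emit 07 7C DD, reset; bytes_emitted=6
After char 8 ('d'=29): chars_in_quartet=1 acc=0x1D bytes_emitted=6
After char 9 ('s'=44): chars_in_quartet=2 acc=0x76C bytes_emitted=6
After char 10 ('H'=7): chars_in_quartet=3 acc=0x1DB07 bytes_emitted=6
After char 11 ('x'=49): chars_in_quartet=4 acc=0x76C1F1 -> emit 76 C1 F1, reset; bytes_emitted=9
After char 12 ('x'=49): chars_in_quartet=1 acc=0x31 bytes_emitted=9
After char 13 ('Q'=16): chars_in_quartet=2 acc=0xC50 bytes_emitted=9
Padding '==': partial quartet acc=0xC50 -> emit C5; bytes_emitted=10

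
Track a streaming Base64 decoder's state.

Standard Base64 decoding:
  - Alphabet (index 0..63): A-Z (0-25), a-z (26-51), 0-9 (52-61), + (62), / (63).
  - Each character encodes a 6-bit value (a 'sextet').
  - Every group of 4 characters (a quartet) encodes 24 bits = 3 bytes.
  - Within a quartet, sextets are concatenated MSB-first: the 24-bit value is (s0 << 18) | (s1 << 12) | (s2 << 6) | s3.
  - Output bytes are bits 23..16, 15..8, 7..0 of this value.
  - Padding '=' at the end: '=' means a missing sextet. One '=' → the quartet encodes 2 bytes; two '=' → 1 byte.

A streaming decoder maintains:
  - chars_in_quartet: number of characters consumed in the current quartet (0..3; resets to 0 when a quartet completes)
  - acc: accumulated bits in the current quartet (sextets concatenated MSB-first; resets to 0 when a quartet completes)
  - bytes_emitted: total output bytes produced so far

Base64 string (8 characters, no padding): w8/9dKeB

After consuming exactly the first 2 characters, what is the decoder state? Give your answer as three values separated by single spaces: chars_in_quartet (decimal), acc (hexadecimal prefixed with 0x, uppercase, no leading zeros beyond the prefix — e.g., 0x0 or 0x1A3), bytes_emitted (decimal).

Answer: 2 0xC3C 0

Derivation:
After char 0 ('w'=48): chars_in_quartet=1 acc=0x30 bytes_emitted=0
After char 1 ('8'=60): chars_in_quartet=2 acc=0xC3C bytes_emitted=0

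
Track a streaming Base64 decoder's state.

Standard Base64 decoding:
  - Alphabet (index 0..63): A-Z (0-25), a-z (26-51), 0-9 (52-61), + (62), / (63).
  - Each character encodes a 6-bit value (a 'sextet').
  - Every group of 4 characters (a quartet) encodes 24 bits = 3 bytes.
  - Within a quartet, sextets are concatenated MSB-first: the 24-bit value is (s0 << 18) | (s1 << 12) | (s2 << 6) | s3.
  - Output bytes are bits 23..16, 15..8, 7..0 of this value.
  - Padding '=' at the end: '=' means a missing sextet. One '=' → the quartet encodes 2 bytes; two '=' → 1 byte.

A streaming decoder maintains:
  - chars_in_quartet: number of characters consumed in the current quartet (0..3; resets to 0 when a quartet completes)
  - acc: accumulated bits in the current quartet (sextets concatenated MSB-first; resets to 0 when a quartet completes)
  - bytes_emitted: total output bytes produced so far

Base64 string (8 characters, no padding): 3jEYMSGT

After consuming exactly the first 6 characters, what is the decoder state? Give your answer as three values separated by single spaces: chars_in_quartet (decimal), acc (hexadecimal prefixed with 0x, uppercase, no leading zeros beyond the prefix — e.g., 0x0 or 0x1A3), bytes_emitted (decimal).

After char 0 ('3'=55): chars_in_quartet=1 acc=0x37 bytes_emitted=0
After char 1 ('j'=35): chars_in_quartet=2 acc=0xDE3 bytes_emitted=0
After char 2 ('E'=4): chars_in_quartet=3 acc=0x378C4 bytes_emitted=0
After char 3 ('Y'=24): chars_in_quartet=4 acc=0xDE3118 -> emit DE 31 18, reset; bytes_emitted=3
After char 4 ('M'=12): chars_in_quartet=1 acc=0xC bytes_emitted=3
After char 5 ('S'=18): chars_in_quartet=2 acc=0x312 bytes_emitted=3

Answer: 2 0x312 3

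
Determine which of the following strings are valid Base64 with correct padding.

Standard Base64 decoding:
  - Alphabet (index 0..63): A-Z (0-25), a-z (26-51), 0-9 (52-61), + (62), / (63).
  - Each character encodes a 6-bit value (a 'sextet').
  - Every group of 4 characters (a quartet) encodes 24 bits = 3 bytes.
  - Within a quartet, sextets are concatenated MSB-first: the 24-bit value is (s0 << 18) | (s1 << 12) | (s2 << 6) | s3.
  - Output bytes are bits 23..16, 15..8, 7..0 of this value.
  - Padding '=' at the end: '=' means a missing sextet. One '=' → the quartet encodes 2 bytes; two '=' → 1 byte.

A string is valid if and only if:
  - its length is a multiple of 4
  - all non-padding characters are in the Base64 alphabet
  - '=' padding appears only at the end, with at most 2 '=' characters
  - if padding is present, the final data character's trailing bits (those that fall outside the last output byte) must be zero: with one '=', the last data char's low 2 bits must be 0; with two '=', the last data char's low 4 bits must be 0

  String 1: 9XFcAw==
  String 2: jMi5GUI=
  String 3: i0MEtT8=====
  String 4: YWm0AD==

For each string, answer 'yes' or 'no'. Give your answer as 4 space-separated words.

String 1: '9XFcAw==' → valid
String 2: 'jMi5GUI=' → valid
String 3: 'i0MEtT8=====' → invalid (5 pad chars (max 2))
String 4: 'YWm0AD==' → invalid (bad trailing bits)

Answer: yes yes no no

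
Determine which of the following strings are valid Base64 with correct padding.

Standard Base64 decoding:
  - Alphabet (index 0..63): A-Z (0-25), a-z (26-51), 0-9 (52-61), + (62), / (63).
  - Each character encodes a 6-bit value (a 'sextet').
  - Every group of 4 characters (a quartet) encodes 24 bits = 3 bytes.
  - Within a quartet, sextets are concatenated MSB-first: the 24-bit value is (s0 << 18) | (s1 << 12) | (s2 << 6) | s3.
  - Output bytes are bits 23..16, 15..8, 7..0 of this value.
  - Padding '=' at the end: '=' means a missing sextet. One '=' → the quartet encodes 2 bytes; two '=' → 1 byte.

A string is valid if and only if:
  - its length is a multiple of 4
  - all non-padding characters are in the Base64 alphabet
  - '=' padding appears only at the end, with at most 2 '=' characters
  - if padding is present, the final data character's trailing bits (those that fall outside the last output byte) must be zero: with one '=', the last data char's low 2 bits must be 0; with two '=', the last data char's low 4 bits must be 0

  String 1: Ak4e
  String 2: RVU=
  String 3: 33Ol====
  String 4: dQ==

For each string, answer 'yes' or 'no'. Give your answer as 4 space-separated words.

Answer: yes yes no yes

Derivation:
String 1: 'Ak4e' → valid
String 2: 'RVU=' → valid
String 3: '33Ol====' → invalid (4 pad chars (max 2))
String 4: 'dQ==' → valid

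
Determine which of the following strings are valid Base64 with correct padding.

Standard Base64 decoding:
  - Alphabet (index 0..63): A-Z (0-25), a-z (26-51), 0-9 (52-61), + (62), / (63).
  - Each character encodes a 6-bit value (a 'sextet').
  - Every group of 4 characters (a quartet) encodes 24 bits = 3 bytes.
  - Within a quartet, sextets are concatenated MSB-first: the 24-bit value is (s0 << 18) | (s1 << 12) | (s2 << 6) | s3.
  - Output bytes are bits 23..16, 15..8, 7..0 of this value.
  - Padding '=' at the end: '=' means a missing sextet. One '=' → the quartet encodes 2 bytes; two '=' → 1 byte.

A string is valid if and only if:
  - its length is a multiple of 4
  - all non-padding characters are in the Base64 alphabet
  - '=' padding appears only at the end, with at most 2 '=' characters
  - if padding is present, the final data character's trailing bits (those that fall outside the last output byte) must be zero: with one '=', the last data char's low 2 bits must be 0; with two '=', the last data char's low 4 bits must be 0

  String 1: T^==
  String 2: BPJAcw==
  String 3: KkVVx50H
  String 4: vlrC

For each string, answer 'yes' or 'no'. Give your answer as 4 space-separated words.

String 1: 'T^==' → invalid (bad char(s): ['^'])
String 2: 'BPJAcw==' → valid
String 3: 'KkVVx50H' → valid
String 4: 'vlrC' → valid

Answer: no yes yes yes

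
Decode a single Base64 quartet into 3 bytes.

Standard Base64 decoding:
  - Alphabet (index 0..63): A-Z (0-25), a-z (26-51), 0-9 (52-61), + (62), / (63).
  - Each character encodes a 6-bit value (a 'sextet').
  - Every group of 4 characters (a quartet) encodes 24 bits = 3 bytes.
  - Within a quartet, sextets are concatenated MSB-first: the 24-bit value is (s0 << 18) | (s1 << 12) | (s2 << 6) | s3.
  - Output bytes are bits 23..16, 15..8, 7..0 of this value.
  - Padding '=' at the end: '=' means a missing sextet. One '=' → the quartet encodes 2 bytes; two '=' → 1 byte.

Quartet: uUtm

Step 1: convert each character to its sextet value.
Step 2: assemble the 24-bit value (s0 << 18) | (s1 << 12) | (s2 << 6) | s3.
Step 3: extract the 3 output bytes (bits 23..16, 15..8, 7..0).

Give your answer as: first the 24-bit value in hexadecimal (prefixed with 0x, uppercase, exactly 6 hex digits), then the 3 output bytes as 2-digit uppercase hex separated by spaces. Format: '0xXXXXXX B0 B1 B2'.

Sextets: u=46, U=20, t=45, m=38
24-bit: (46<<18) | (20<<12) | (45<<6) | 38
      = 0xB80000 | 0x014000 | 0x000B40 | 0x000026
      = 0xB94B66
Bytes: (v>>16)&0xFF=B9, (v>>8)&0xFF=4B, v&0xFF=66

Answer: 0xB94B66 B9 4B 66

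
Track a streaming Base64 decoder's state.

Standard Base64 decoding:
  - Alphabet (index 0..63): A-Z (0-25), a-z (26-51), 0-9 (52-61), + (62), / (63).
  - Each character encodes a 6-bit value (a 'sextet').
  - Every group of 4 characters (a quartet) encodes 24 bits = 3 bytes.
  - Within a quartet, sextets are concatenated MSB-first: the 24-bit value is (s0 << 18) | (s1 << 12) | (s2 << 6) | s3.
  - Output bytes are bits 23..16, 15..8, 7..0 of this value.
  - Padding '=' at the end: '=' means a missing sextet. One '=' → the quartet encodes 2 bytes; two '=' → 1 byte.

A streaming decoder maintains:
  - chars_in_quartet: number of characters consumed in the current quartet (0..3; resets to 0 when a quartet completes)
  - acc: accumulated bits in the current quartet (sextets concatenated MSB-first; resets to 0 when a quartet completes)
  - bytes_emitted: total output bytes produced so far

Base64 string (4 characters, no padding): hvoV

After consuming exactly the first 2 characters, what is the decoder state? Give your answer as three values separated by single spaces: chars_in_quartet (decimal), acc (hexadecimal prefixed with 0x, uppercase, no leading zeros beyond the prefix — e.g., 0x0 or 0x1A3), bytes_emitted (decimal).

After char 0 ('h'=33): chars_in_quartet=1 acc=0x21 bytes_emitted=0
After char 1 ('v'=47): chars_in_quartet=2 acc=0x86F bytes_emitted=0

Answer: 2 0x86F 0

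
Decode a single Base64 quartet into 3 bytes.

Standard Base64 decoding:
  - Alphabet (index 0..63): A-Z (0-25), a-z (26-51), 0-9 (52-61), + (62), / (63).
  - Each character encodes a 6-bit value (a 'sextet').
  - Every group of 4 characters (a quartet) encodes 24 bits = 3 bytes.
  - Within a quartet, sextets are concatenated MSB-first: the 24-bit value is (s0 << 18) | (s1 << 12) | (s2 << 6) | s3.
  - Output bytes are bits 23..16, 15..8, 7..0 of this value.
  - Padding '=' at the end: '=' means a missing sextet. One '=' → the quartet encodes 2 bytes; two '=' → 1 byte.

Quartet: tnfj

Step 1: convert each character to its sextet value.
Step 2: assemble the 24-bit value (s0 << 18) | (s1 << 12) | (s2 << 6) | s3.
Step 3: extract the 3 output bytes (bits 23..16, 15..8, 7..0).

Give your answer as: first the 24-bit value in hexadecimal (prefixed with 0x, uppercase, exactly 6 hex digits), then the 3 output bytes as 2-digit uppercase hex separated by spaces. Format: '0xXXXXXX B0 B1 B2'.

Answer: 0xB677E3 B6 77 E3

Derivation:
Sextets: t=45, n=39, f=31, j=35
24-bit: (45<<18) | (39<<12) | (31<<6) | 35
      = 0xB40000 | 0x027000 | 0x0007C0 | 0x000023
      = 0xB677E3
Bytes: (v>>16)&0xFF=B6, (v>>8)&0xFF=77, v&0xFF=E3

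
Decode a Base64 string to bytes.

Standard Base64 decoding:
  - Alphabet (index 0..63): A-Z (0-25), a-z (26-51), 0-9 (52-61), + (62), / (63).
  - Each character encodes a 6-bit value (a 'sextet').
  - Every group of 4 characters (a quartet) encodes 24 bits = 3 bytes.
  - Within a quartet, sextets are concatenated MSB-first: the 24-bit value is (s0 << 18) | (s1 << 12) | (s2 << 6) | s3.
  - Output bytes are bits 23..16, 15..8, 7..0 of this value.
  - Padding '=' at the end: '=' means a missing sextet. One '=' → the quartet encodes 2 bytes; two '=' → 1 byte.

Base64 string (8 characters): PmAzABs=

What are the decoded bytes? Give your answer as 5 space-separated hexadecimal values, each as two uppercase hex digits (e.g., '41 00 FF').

Answer: 3E 60 33 00 1B

Derivation:
After char 0 ('P'=15): chars_in_quartet=1 acc=0xF bytes_emitted=0
After char 1 ('m'=38): chars_in_quartet=2 acc=0x3E6 bytes_emitted=0
After char 2 ('A'=0): chars_in_quartet=3 acc=0xF980 bytes_emitted=0
After char 3 ('z'=51): chars_in_quartet=4 acc=0x3E6033 -> emit 3E 60 33, reset; bytes_emitted=3
After char 4 ('A'=0): chars_in_quartet=1 acc=0x0 bytes_emitted=3
After char 5 ('B'=1): chars_in_quartet=2 acc=0x1 bytes_emitted=3
After char 6 ('s'=44): chars_in_quartet=3 acc=0x6C bytes_emitted=3
Padding '=': partial quartet acc=0x6C -> emit 00 1B; bytes_emitted=5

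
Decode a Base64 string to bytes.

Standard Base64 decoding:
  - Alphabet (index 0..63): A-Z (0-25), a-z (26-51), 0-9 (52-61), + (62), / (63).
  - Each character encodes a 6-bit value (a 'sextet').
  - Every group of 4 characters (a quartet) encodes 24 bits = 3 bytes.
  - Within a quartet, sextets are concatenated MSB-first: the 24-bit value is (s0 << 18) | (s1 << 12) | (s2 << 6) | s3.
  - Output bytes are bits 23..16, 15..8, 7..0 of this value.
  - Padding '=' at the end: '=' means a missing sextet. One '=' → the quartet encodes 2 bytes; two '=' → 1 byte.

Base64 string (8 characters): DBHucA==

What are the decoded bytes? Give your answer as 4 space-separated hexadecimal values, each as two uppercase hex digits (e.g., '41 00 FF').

After char 0 ('D'=3): chars_in_quartet=1 acc=0x3 bytes_emitted=0
After char 1 ('B'=1): chars_in_quartet=2 acc=0xC1 bytes_emitted=0
After char 2 ('H'=7): chars_in_quartet=3 acc=0x3047 bytes_emitted=0
After char 3 ('u'=46): chars_in_quartet=4 acc=0xC11EE -> emit 0C 11 EE, reset; bytes_emitted=3
After char 4 ('c'=28): chars_in_quartet=1 acc=0x1C bytes_emitted=3
After char 5 ('A'=0): chars_in_quartet=2 acc=0x700 bytes_emitted=3
Padding '==': partial quartet acc=0x700 -> emit 70; bytes_emitted=4

Answer: 0C 11 EE 70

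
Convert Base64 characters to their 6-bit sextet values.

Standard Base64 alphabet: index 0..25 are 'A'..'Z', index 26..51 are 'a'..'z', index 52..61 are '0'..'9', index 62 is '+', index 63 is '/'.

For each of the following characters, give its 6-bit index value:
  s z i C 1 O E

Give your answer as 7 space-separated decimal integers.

's': a..z range, 26 + ord('s') − ord('a') = 44
'z': a..z range, 26 + ord('z') − ord('a') = 51
'i': a..z range, 26 + ord('i') − ord('a') = 34
'C': A..Z range, ord('C') − ord('A') = 2
'1': 0..9 range, 52 + ord('1') − ord('0') = 53
'O': A..Z range, ord('O') − ord('A') = 14
'E': A..Z range, ord('E') − ord('A') = 4

Answer: 44 51 34 2 53 14 4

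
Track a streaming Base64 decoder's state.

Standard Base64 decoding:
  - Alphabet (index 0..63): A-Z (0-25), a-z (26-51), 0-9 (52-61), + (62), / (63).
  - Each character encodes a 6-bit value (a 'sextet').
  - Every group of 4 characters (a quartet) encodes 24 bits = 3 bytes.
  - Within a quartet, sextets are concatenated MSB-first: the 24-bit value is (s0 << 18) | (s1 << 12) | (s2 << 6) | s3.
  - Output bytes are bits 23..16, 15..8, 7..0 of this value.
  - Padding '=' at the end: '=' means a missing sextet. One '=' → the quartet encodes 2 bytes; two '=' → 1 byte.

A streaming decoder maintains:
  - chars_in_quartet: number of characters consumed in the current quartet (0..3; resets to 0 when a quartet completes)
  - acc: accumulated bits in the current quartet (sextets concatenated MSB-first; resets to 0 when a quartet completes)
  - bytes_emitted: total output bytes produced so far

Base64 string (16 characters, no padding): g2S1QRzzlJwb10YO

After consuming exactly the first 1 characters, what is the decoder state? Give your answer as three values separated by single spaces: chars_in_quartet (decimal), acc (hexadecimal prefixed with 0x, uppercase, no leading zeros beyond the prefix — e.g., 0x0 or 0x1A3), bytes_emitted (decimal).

Answer: 1 0x20 0

Derivation:
After char 0 ('g'=32): chars_in_quartet=1 acc=0x20 bytes_emitted=0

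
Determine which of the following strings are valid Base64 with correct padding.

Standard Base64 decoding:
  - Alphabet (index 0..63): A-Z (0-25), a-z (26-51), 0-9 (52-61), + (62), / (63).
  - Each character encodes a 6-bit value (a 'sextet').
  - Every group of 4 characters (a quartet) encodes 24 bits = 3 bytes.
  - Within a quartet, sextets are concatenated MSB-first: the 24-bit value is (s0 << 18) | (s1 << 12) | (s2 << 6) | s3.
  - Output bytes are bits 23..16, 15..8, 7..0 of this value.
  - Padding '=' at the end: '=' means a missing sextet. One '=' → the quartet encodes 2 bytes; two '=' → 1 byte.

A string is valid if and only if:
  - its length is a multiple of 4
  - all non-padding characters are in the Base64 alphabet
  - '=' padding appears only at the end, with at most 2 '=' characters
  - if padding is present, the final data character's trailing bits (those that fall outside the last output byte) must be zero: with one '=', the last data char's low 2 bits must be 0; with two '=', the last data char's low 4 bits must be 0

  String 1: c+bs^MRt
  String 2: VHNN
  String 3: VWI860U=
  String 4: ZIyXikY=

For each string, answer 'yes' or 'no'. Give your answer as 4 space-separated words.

String 1: 'c+bs^MRt' → invalid (bad char(s): ['^'])
String 2: 'VHNN' → valid
String 3: 'VWI860U=' → valid
String 4: 'ZIyXikY=' → valid

Answer: no yes yes yes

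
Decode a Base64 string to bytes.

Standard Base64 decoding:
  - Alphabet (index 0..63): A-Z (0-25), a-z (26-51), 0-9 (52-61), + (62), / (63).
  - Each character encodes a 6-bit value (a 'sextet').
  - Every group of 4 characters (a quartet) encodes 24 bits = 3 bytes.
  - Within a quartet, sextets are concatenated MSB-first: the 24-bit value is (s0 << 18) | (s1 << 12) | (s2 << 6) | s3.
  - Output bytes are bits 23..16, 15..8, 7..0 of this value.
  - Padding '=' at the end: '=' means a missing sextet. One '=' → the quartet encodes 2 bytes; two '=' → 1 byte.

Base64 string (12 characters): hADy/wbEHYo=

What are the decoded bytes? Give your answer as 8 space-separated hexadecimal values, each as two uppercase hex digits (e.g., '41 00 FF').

After char 0 ('h'=33): chars_in_quartet=1 acc=0x21 bytes_emitted=0
After char 1 ('A'=0): chars_in_quartet=2 acc=0x840 bytes_emitted=0
After char 2 ('D'=3): chars_in_quartet=3 acc=0x21003 bytes_emitted=0
After char 3 ('y'=50): chars_in_quartet=4 acc=0x8400F2 -> emit 84 00 F2, reset; bytes_emitted=3
After char 4 ('/'=63): chars_in_quartet=1 acc=0x3F bytes_emitted=3
After char 5 ('w'=48): chars_in_quartet=2 acc=0xFF0 bytes_emitted=3
After char 6 ('b'=27): chars_in_quartet=3 acc=0x3FC1B bytes_emitted=3
After char 7 ('E'=4): chars_in_quartet=4 acc=0xFF06C4 -> emit FF 06 C4, reset; bytes_emitted=6
After char 8 ('H'=7): chars_in_quartet=1 acc=0x7 bytes_emitted=6
After char 9 ('Y'=24): chars_in_quartet=2 acc=0x1D8 bytes_emitted=6
After char 10 ('o'=40): chars_in_quartet=3 acc=0x7628 bytes_emitted=6
Padding '=': partial quartet acc=0x7628 -> emit 1D 8A; bytes_emitted=8

Answer: 84 00 F2 FF 06 C4 1D 8A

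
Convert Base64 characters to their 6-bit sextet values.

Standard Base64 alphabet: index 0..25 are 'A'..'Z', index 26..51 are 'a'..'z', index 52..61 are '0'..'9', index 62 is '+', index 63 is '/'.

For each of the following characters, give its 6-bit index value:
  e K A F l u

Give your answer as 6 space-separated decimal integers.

'e': a..z range, 26 + ord('e') − ord('a') = 30
'K': A..Z range, ord('K') − ord('A') = 10
'A': A..Z range, ord('A') − ord('A') = 0
'F': A..Z range, ord('F') − ord('A') = 5
'l': a..z range, 26 + ord('l') − ord('a') = 37
'u': a..z range, 26 + ord('u') − ord('a') = 46

Answer: 30 10 0 5 37 46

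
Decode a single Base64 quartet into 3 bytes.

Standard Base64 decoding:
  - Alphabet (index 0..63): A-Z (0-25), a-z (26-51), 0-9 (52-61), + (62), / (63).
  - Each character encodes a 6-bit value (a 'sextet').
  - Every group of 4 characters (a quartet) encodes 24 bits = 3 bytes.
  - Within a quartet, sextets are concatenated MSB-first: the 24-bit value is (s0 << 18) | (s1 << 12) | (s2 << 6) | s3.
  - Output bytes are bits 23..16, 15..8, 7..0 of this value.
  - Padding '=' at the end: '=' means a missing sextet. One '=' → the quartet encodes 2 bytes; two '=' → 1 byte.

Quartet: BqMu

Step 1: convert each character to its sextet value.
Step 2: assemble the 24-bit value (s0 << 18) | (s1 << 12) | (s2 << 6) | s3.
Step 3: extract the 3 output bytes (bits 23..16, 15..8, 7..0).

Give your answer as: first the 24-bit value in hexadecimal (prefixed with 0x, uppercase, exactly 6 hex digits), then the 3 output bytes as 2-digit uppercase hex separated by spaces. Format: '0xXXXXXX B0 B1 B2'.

Answer: 0x06A32E 06 A3 2E

Derivation:
Sextets: B=1, q=42, M=12, u=46
24-bit: (1<<18) | (42<<12) | (12<<6) | 46
      = 0x040000 | 0x02A000 | 0x000300 | 0x00002E
      = 0x06A32E
Bytes: (v>>16)&0xFF=06, (v>>8)&0xFF=A3, v&0xFF=2E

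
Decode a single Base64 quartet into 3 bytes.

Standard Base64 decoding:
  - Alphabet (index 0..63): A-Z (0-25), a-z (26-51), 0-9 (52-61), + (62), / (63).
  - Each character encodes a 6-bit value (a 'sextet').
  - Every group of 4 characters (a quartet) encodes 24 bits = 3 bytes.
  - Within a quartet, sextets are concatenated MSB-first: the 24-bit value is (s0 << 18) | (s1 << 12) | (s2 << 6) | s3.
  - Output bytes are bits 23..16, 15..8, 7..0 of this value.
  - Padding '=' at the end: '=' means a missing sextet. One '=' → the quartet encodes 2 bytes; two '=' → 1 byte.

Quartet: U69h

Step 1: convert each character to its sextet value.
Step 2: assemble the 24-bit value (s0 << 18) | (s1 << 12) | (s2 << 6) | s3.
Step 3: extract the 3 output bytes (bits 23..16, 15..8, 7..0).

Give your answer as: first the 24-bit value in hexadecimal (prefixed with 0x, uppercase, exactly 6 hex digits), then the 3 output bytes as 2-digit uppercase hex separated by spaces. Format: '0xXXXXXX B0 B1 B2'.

Sextets: U=20, 6=58, 9=61, h=33
24-bit: (20<<18) | (58<<12) | (61<<6) | 33
      = 0x500000 | 0x03A000 | 0x000F40 | 0x000021
      = 0x53AF61
Bytes: (v>>16)&0xFF=53, (v>>8)&0xFF=AF, v&0xFF=61

Answer: 0x53AF61 53 AF 61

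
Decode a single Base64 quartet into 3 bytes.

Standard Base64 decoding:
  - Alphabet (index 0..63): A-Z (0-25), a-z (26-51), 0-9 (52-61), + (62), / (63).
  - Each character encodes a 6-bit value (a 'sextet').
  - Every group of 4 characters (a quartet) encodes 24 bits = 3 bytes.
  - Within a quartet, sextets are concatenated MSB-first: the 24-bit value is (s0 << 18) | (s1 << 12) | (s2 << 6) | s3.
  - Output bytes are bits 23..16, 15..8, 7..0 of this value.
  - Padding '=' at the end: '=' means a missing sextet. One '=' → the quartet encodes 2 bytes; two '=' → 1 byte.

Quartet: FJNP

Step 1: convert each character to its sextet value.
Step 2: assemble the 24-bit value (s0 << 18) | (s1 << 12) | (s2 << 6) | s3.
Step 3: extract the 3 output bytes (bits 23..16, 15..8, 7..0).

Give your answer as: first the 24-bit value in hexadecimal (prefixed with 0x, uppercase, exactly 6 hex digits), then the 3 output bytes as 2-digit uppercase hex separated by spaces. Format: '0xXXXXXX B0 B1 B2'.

Sextets: F=5, J=9, N=13, P=15
24-bit: (5<<18) | (9<<12) | (13<<6) | 15
      = 0x140000 | 0x009000 | 0x000340 | 0x00000F
      = 0x14934F
Bytes: (v>>16)&0xFF=14, (v>>8)&0xFF=93, v&0xFF=4F

Answer: 0x14934F 14 93 4F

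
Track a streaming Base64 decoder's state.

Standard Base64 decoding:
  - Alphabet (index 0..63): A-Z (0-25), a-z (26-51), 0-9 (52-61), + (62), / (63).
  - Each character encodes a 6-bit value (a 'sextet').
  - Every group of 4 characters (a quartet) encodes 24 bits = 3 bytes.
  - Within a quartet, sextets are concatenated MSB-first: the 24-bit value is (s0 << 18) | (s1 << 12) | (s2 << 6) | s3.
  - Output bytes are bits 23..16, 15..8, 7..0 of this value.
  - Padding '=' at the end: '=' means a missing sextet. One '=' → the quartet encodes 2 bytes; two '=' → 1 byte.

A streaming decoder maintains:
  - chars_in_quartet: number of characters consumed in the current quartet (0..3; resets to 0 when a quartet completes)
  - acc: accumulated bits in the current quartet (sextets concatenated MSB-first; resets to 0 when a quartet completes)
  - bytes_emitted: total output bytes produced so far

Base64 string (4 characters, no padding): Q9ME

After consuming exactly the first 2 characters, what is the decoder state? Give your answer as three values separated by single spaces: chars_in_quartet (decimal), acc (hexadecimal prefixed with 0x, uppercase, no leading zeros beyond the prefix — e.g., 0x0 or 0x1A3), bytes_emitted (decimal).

After char 0 ('Q'=16): chars_in_quartet=1 acc=0x10 bytes_emitted=0
After char 1 ('9'=61): chars_in_quartet=2 acc=0x43D bytes_emitted=0

Answer: 2 0x43D 0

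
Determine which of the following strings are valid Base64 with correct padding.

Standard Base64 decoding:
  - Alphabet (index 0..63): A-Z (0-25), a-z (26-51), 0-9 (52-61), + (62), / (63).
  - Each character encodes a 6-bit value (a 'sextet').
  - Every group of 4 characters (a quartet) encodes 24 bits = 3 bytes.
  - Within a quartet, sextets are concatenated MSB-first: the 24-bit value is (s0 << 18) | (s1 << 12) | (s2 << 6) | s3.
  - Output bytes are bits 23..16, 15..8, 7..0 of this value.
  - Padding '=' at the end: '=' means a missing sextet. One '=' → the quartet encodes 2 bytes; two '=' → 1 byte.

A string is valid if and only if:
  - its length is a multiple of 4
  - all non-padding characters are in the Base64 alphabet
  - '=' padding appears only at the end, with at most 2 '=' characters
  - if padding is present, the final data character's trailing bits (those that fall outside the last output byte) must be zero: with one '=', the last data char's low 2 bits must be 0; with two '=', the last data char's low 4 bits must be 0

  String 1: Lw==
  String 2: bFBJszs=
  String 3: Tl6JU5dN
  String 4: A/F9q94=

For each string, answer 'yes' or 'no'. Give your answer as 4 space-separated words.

String 1: 'Lw==' → valid
String 2: 'bFBJszs=' → valid
String 3: 'Tl6JU5dN' → valid
String 4: 'A/F9q94=' → valid

Answer: yes yes yes yes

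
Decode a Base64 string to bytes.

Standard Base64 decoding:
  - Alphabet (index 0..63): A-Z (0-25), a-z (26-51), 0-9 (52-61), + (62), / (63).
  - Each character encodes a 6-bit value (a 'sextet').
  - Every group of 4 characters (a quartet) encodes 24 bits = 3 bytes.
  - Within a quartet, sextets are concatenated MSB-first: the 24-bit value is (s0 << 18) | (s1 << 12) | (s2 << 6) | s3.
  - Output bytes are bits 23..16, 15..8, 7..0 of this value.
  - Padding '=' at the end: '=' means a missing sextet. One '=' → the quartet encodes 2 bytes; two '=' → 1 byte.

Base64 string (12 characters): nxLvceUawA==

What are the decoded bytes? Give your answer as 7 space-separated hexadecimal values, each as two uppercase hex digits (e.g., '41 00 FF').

After char 0 ('n'=39): chars_in_quartet=1 acc=0x27 bytes_emitted=0
After char 1 ('x'=49): chars_in_quartet=2 acc=0x9F1 bytes_emitted=0
After char 2 ('L'=11): chars_in_quartet=3 acc=0x27C4B bytes_emitted=0
After char 3 ('v'=47): chars_in_quartet=4 acc=0x9F12EF -> emit 9F 12 EF, reset; bytes_emitted=3
After char 4 ('c'=28): chars_in_quartet=1 acc=0x1C bytes_emitted=3
After char 5 ('e'=30): chars_in_quartet=2 acc=0x71E bytes_emitted=3
After char 6 ('U'=20): chars_in_quartet=3 acc=0x1C794 bytes_emitted=3
After char 7 ('a'=26): chars_in_quartet=4 acc=0x71E51A -> emit 71 E5 1A, reset; bytes_emitted=6
After char 8 ('w'=48): chars_in_quartet=1 acc=0x30 bytes_emitted=6
After char 9 ('A'=0): chars_in_quartet=2 acc=0xC00 bytes_emitted=6
Padding '==': partial quartet acc=0xC00 -> emit C0; bytes_emitted=7

Answer: 9F 12 EF 71 E5 1A C0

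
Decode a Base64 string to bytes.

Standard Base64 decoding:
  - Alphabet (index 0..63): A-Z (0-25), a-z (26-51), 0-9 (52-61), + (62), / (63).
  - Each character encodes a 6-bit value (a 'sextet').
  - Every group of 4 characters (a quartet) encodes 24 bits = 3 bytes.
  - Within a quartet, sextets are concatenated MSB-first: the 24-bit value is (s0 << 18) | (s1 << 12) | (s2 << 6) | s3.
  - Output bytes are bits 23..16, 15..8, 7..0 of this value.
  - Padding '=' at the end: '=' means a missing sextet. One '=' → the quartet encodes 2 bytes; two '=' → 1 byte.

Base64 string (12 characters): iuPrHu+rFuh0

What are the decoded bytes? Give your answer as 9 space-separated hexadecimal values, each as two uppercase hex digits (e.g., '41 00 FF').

Answer: 8A E3 EB 1E EF AB 16 E8 74

Derivation:
After char 0 ('i'=34): chars_in_quartet=1 acc=0x22 bytes_emitted=0
After char 1 ('u'=46): chars_in_quartet=2 acc=0x8AE bytes_emitted=0
After char 2 ('P'=15): chars_in_quartet=3 acc=0x22B8F bytes_emitted=0
After char 3 ('r'=43): chars_in_quartet=4 acc=0x8AE3EB -> emit 8A E3 EB, reset; bytes_emitted=3
After char 4 ('H'=7): chars_in_quartet=1 acc=0x7 bytes_emitted=3
After char 5 ('u'=46): chars_in_quartet=2 acc=0x1EE bytes_emitted=3
After char 6 ('+'=62): chars_in_quartet=3 acc=0x7BBE bytes_emitted=3
After char 7 ('r'=43): chars_in_quartet=4 acc=0x1EEFAB -> emit 1E EF AB, reset; bytes_emitted=6
After char 8 ('F'=5): chars_in_quartet=1 acc=0x5 bytes_emitted=6
After char 9 ('u'=46): chars_in_quartet=2 acc=0x16E bytes_emitted=6
After char 10 ('h'=33): chars_in_quartet=3 acc=0x5BA1 bytes_emitted=6
After char 11 ('0'=52): chars_in_quartet=4 acc=0x16E874 -> emit 16 E8 74, reset; bytes_emitted=9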